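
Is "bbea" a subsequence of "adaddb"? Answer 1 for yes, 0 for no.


Check if "bbea" is a subsequence of "adaddb"
Greedy scan:
  Position 0 ('a'): no match needed
  Position 1 ('d'): no match needed
  Position 2 ('a'): no match needed
  Position 3 ('d'): no match needed
  Position 4 ('d'): no match needed
  Position 5 ('b'): matches sub[0] = 'b'
Only matched 1/4 characters => not a subsequence

0


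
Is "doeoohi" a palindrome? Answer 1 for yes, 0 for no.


Input: doeoohi
Reversed: ihooeod
  Compare pos 0 ('d') with pos 6 ('i'): MISMATCH
  Compare pos 1 ('o') with pos 5 ('h'): MISMATCH
  Compare pos 2 ('e') with pos 4 ('o'): MISMATCH
Result: not a palindrome

0


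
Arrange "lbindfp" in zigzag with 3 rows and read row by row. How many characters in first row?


Zigzag "lbindfp" into 3 rows:
Placing characters:
  'l' => row 0
  'b' => row 1
  'i' => row 2
  'n' => row 1
  'd' => row 0
  'f' => row 1
  'p' => row 2
Rows:
  Row 0: "ld"
  Row 1: "bnf"
  Row 2: "ip"
First row length: 2

2


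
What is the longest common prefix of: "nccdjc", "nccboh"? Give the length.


Words: nccdjc, nccboh
  Position 0: all 'n' => match
  Position 1: all 'c' => match
  Position 2: all 'c' => match
  Position 3: ('d', 'b') => mismatch, stop
LCP = "ncc" (length 3)

3


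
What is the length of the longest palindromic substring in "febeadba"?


Input: "febeadba"
Checking substrings for palindromes:
  [1:4] "ebe" (len 3) => palindrome
Longest palindromic substring: "ebe" with length 3

3


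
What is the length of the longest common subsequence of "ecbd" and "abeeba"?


LCS of "ecbd" and "abeeba"
DP table:
           a    b    e    e    b    a
      0    0    0    0    0    0    0
  e   0    0    0    1    1    1    1
  c   0    0    0    1    1    1    1
  b   0    0    1    1    1    2    2
  d   0    0    1    1    1    2    2
LCS length = dp[4][6] = 2

2


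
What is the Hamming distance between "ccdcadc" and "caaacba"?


Comparing "ccdcadc" and "caaacba" position by position:
  Position 0: 'c' vs 'c' => same
  Position 1: 'c' vs 'a' => differ
  Position 2: 'd' vs 'a' => differ
  Position 3: 'c' vs 'a' => differ
  Position 4: 'a' vs 'c' => differ
  Position 5: 'd' vs 'b' => differ
  Position 6: 'c' vs 'a' => differ
Total differences (Hamming distance): 6

6


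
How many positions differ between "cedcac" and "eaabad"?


Comparing "cedcac" and "eaabad" position by position:
  Position 0: 'c' vs 'e' => DIFFER
  Position 1: 'e' vs 'a' => DIFFER
  Position 2: 'd' vs 'a' => DIFFER
  Position 3: 'c' vs 'b' => DIFFER
  Position 4: 'a' vs 'a' => same
  Position 5: 'c' vs 'd' => DIFFER
Positions that differ: 5

5


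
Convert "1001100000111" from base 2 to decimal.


Input: "1001100000111" in base 2
Positional expansion:
  Digit '1' (value 1) x 2^12 = 4096
  Digit '0' (value 0) x 2^11 = 0
  Digit '0' (value 0) x 2^10 = 0
  Digit '1' (value 1) x 2^9 = 512
  Digit '1' (value 1) x 2^8 = 256
  Digit '0' (value 0) x 2^7 = 0
  Digit '0' (value 0) x 2^6 = 0
  Digit '0' (value 0) x 2^5 = 0
  Digit '0' (value 0) x 2^4 = 0
  Digit '0' (value 0) x 2^3 = 0
  Digit '1' (value 1) x 2^2 = 4
  Digit '1' (value 1) x 2^1 = 2
  Digit '1' (value 1) x 2^0 = 1
Sum = 4871

4871


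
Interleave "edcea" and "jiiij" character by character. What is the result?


Interleaving "edcea" and "jiiij":
  Position 0: 'e' from first, 'j' from second => "ej"
  Position 1: 'd' from first, 'i' from second => "di"
  Position 2: 'c' from first, 'i' from second => "ci"
  Position 3: 'e' from first, 'i' from second => "ei"
  Position 4: 'a' from first, 'j' from second => "aj"
Result: ejdicieiaj

ejdicieiaj


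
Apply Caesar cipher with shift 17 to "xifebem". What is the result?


Caesar cipher: shift "xifebem" by 17
  'x' (pos 23) + 17 = pos 14 = 'o'
  'i' (pos 8) + 17 = pos 25 = 'z'
  'f' (pos 5) + 17 = pos 22 = 'w'
  'e' (pos 4) + 17 = pos 21 = 'v'
  'b' (pos 1) + 17 = pos 18 = 's'
  'e' (pos 4) + 17 = pos 21 = 'v'
  'm' (pos 12) + 17 = pos 3 = 'd'
Result: ozwvsvd

ozwvsvd


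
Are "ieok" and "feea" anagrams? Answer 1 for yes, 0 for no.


Strings: "ieok", "feea"
Sorted first:  eiko
Sorted second: aeef
Differ at position 0: 'e' vs 'a' => not anagrams

0


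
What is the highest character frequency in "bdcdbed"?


Input: bdcdbed
Character counts:
  'b': 2
  'c': 1
  'd': 3
  'e': 1
Maximum frequency: 3

3


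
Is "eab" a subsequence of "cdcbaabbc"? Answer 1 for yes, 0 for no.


Check if "eab" is a subsequence of "cdcbaabbc"
Greedy scan:
  Position 0 ('c'): no match needed
  Position 1 ('d'): no match needed
  Position 2 ('c'): no match needed
  Position 3 ('b'): no match needed
  Position 4 ('a'): no match needed
  Position 5 ('a'): no match needed
  Position 6 ('b'): no match needed
  Position 7 ('b'): no match needed
  Position 8 ('c'): no match needed
Only matched 0/3 characters => not a subsequence

0


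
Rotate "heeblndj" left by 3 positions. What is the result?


Input: "heeblndj", rotate left by 3
First 3 characters: "hee"
Remaining characters: "blndj"
Concatenate remaining + first: "blndj" + "hee" = "blndjhee"

blndjhee


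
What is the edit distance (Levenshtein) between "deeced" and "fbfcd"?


Computing edit distance: "deeced" -> "fbfcd"
DP table:
           f    b    f    c    d
      0    1    2    3    4    5
  d   1    1    2    3    4    4
  e   2    2    2    3    4    5
  e   3    3    3    3    4    5
  c   4    4    4    4    3    4
  e   5    5    5    5    4    4
  d   6    6    6    6    5    4
Edit distance = dp[6][5] = 4

4


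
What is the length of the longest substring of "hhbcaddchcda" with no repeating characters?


Input: "hhbcaddchcda"
Sliding window (track last position of each char):
  Position 0 ('h'): window [0,0] length 1 -- new best
  Position 1 ('h'): repeat (last at 0), move window start to 1
  Position 1 ('h'): window [1,1] length 1
  Position 2 ('b'): window [1,2] length 2 -- new best
  Position 3 ('c'): window [1,3] length 3 -- new best
  Position 4 ('a'): window [1,4] length 4 -- new best
  Position 5 ('d'): window [1,5] length 5 -- new best
  Position 6 ('d'): repeat (last at 5), move window start to 6
  Position 6 ('d'): window [6,6] length 1
  Position 7 ('c'): window [6,7] length 2
  Position 8 ('h'): window [6,8] length 3
  Position 9 ('c'): repeat (last at 7), move window start to 8
  Position 9 ('c'): window [8,9] length 2
  Position 10 ('d'): window [8,10] length 3
  Position 11 ('a'): window [8,11] length 4
Longest substring with no repeats: "hbcad" with length 5

5


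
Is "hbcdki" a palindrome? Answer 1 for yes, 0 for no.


Input: hbcdki
Reversed: ikdcbh
  Compare pos 0 ('h') with pos 5 ('i'): MISMATCH
  Compare pos 1 ('b') with pos 4 ('k'): MISMATCH
  Compare pos 2 ('c') with pos 3 ('d'): MISMATCH
Result: not a palindrome

0


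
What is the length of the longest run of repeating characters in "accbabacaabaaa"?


Input: "accbabacaabaaa"
Scanning for longest run:
  Position 1 ('c'): new char, reset run to 1
  Position 2 ('c'): continues run of 'c', length=2
  Position 3 ('b'): new char, reset run to 1
  Position 4 ('a'): new char, reset run to 1
  Position 5 ('b'): new char, reset run to 1
  Position 6 ('a'): new char, reset run to 1
  Position 7 ('c'): new char, reset run to 1
  Position 8 ('a'): new char, reset run to 1
  Position 9 ('a'): continues run of 'a', length=2
  Position 10 ('b'): new char, reset run to 1
  Position 11 ('a'): new char, reset run to 1
  Position 12 ('a'): continues run of 'a', length=2
  Position 13 ('a'): continues run of 'a', length=3
Longest run: 'a' with length 3

3


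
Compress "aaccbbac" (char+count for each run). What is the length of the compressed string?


Input: aaccbbac
Runs:
  'a' x 2 => "a2"
  'c' x 2 => "c2"
  'b' x 2 => "b2"
  'a' x 1 => "a1"
  'c' x 1 => "c1"
Compressed: "a2c2b2a1c1"
Compressed length: 10

10


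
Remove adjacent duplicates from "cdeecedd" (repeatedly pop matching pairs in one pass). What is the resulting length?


Input: cdeecedd
Stack-based adjacent duplicate removal:
  Read 'c': push. Stack: c
  Read 'd': push. Stack: cd
  Read 'e': push. Stack: cde
  Read 'e': matches stack top 'e' => pop. Stack: cd
  Read 'c': push. Stack: cdc
  Read 'e': push. Stack: cdce
  Read 'd': push. Stack: cdced
  Read 'd': matches stack top 'd' => pop. Stack: cdce
Final stack: "cdce" (length 4)

4


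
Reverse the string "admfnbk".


Input: admfnbk
Reading characters right to left:
  Position 6: 'k'
  Position 5: 'b'
  Position 4: 'n'
  Position 3: 'f'
  Position 2: 'm'
  Position 1: 'd'
  Position 0: 'a'
Reversed: kbnfmda

kbnfmda


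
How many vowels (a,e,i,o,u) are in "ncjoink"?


Input: ncjoink
Checking each character:
  'n' at position 0: consonant
  'c' at position 1: consonant
  'j' at position 2: consonant
  'o' at position 3: vowel (running total: 1)
  'i' at position 4: vowel (running total: 2)
  'n' at position 5: consonant
  'k' at position 6: consonant
Total vowels: 2

2


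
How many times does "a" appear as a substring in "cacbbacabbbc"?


Searching for "a" in "cacbbacabbbc"
Scanning each position:
  Position 0: "c" => no
  Position 1: "a" => MATCH
  Position 2: "c" => no
  Position 3: "b" => no
  Position 4: "b" => no
  Position 5: "a" => MATCH
  Position 6: "c" => no
  Position 7: "a" => MATCH
  Position 8: "b" => no
  Position 9: "b" => no
  Position 10: "b" => no
  Position 11: "c" => no
Total occurrences: 3

3


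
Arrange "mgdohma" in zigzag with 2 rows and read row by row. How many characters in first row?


Zigzag "mgdohma" into 2 rows:
Placing characters:
  'm' => row 0
  'g' => row 1
  'd' => row 0
  'o' => row 1
  'h' => row 0
  'm' => row 1
  'a' => row 0
Rows:
  Row 0: "mdha"
  Row 1: "gom"
First row length: 4

4


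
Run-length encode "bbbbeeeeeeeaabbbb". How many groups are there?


Input: bbbbeeeeeeeaabbbb
Scanning for consecutive runs:
  Group 1: 'b' x 4 (positions 0-3)
  Group 2: 'e' x 7 (positions 4-10)
  Group 3: 'a' x 2 (positions 11-12)
  Group 4: 'b' x 4 (positions 13-16)
Total groups: 4

4


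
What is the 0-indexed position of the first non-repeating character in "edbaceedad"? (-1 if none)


Input: edbaceedad
Character frequencies:
  'a': 2
  'b': 1
  'c': 1
  'd': 3
  'e': 3
Scanning left to right for freq == 1:
  Position 0 ('e'): freq=3, skip
  Position 1 ('d'): freq=3, skip
  Position 2 ('b'): unique! => answer = 2

2


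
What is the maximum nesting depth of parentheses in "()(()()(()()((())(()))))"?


Input: "()(()()(()()((())(()))))"
Tracking depth:
  Position 0 '(': depth becomes 1
  Position 1 ')': depth becomes 0
  Position 2 '(': depth becomes 1
  Position 3 '(': depth becomes 2
  Position 4 ')': depth becomes 1
  Position 5 '(': depth becomes 2
  Position 6 ')': depth becomes 1
  Position 7 '(': depth becomes 2
  Position 8 '(': depth becomes 3
  Position 9 ')': depth becomes 2
  Position 10 '(': depth becomes 3
  Position 11 ')': depth becomes 2
  Position 12 '(': depth becomes 3
  Position 13 '(': depth becomes 4
  Position 14 '(': depth becomes 5
  Position 15 ')': depth becomes 4
  Position 16 ')': depth becomes 3
  Position 17 '(': depth becomes 4
  Position 18 '(': depth becomes 5
  Position 19 ')': depth becomes 4
  Position 20 ')': depth becomes 3
  Position 21 ')': depth becomes 2
  Position 22 ')': depth becomes 1
  Position 23 ')': depth becomes 0
Maximum depth reached: 5

5


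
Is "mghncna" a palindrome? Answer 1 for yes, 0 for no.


Input: mghncna
Reversed: ancnhgm
  Compare pos 0 ('m') with pos 6 ('a'): MISMATCH
  Compare pos 1 ('g') with pos 5 ('n'): MISMATCH
  Compare pos 2 ('h') with pos 4 ('c'): MISMATCH
Result: not a palindrome

0


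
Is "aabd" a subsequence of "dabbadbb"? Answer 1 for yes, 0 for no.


Check if "aabd" is a subsequence of "dabbadbb"
Greedy scan:
  Position 0 ('d'): no match needed
  Position 1 ('a'): matches sub[0] = 'a'
  Position 2 ('b'): no match needed
  Position 3 ('b'): no match needed
  Position 4 ('a'): matches sub[1] = 'a'
  Position 5 ('d'): no match needed
  Position 6 ('b'): matches sub[2] = 'b'
  Position 7 ('b'): no match needed
Only matched 3/4 characters => not a subsequence

0


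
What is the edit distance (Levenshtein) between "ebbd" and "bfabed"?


Computing edit distance: "ebbd" -> "bfabed"
DP table:
           b    f    a    b    e    d
      0    1    2    3    4    5    6
  e   1    1    2    3    4    4    5
  b   2    1    2    3    3    4    5
  b   3    2    2    3    3    4    5
  d   4    3    3    3    4    4    4
Edit distance = dp[4][6] = 4

4


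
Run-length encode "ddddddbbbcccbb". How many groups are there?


Input: ddddddbbbcccbb
Scanning for consecutive runs:
  Group 1: 'd' x 6 (positions 0-5)
  Group 2: 'b' x 3 (positions 6-8)
  Group 3: 'c' x 3 (positions 9-11)
  Group 4: 'b' x 2 (positions 12-13)
Total groups: 4

4


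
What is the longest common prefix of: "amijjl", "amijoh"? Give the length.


Words: amijjl, amijoh
  Position 0: all 'a' => match
  Position 1: all 'm' => match
  Position 2: all 'i' => match
  Position 3: all 'j' => match
  Position 4: ('j', 'o') => mismatch, stop
LCP = "amij" (length 4)

4


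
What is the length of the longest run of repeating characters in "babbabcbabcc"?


Input: "babbabcbabcc"
Scanning for longest run:
  Position 1 ('a'): new char, reset run to 1
  Position 2 ('b'): new char, reset run to 1
  Position 3 ('b'): continues run of 'b', length=2
  Position 4 ('a'): new char, reset run to 1
  Position 5 ('b'): new char, reset run to 1
  Position 6 ('c'): new char, reset run to 1
  Position 7 ('b'): new char, reset run to 1
  Position 8 ('a'): new char, reset run to 1
  Position 9 ('b'): new char, reset run to 1
  Position 10 ('c'): new char, reset run to 1
  Position 11 ('c'): continues run of 'c', length=2
Longest run: 'b' with length 2

2


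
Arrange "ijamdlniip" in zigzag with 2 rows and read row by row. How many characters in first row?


Zigzag "ijamdlniip" into 2 rows:
Placing characters:
  'i' => row 0
  'j' => row 1
  'a' => row 0
  'm' => row 1
  'd' => row 0
  'l' => row 1
  'n' => row 0
  'i' => row 1
  'i' => row 0
  'p' => row 1
Rows:
  Row 0: "iadni"
  Row 1: "jmlip"
First row length: 5

5


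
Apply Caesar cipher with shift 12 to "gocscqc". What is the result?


Caesar cipher: shift "gocscqc" by 12
  'g' (pos 6) + 12 = pos 18 = 's'
  'o' (pos 14) + 12 = pos 0 = 'a'
  'c' (pos 2) + 12 = pos 14 = 'o'
  's' (pos 18) + 12 = pos 4 = 'e'
  'c' (pos 2) + 12 = pos 14 = 'o'
  'q' (pos 16) + 12 = pos 2 = 'c'
  'c' (pos 2) + 12 = pos 14 = 'o'
Result: saoeoco

saoeoco


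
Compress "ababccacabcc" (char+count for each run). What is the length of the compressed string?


Input: ababccacabcc
Runs:
  'a' x 1 => "a1"
  'b' x 1 => "b1"
  'a' x 1 => "a1"
  'b' x 1 => "b1"
  'c' x 2 => "c2"
  'a' x 1 => "a1"
  'c' x 1 => "c1"
  'a' x 1 => "a1"
  'b' x 1 => "b1"
  'c' x 2 => "c2"
Compressed: "a1b1a1b1c2a1c1a1b1c2"
Compressed length: 20

20


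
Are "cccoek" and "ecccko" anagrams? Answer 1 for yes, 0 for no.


Strings: "cccoek", "ecccko"
Sorted first:  ccceko
Sorted second: ccceko
Sorted forms match => anagrams

1


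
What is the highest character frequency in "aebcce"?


Input: aebcce
Character counts:
  'a': 1
  'b': 1
  'c': 2
  'e': 2
Maximum frequency: 2

2


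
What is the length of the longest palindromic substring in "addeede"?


Input: "addeede"
Checking substrings for palindromes:
  [2:6] "deed" (len 4) => palindrome
  [4:7] "ede" (len 3) => palindrome
  [1:3] "dd" (len 2) => palindrome
  [3:5] "ee" (len 2) => palindrome
Longest palindromic substring: "deed" with length 4

4


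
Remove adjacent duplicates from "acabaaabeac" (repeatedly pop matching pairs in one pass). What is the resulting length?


Input: acabaaabeac
Stack-based adjacent duplicate removal:
  Read 'a': push. Stack: a
  Read 'c': push. Stack: ac
  Read 'a': push. Stack: aca
  Read 'b': push. Stack: acab
  Read 'a': push. Stack: acaba
  Read 'a': matches stack top 'a' => pop. Stack: acab
  Read 'a': push. Stack: acaba
  Read 'b': push. Stack: acabab
  Read 'e': push. Stack: acababe
  Read 'a': push. Stack: acababea
  Read 'c': push. Stack: acababeac
Final stack: "acababeac" (length 9)

9


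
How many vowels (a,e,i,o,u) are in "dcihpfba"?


Input: dcihpfba
Checking each character:
  'd' at position 0: consonant
  'c' at position 1: consonant
  'i' at position 2: vowel (running total: 1)
  'h' at position 3: consonant
  'p' at position 4: consonant
  'f' at position 5: consonant
  'b' at position 6: consonant
  'a' at position 7: vowel (running total: 2)
Total vowels: 2

2


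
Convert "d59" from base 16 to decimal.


Input: "d59" in base 16
Positional expansion:
  Digit 'd' (value 13) x 16^2 = 3328
  Digit '5' (value 5) x 16^1 = 80
  Digit '9' (value 9) x 16^0 = 9
Sum = 3417

3417


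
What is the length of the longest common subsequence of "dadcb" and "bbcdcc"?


LCS of "dadcb" and "bbcdcc"
DP table:
           b    b    c    d    c    c
      0    0    0    0    0    0    0
  d   0    0    0    0    1    1    1
  a   0    0    0    0    1    1    1
  d   0    0    0    0    1    1    1
  c   0    0    0    1    1    2    2
  b   0    1    1    1    1    2    2
LCS length = dp[5][6] = 2

2


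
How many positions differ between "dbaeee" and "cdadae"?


Comparing "dbaeee" and "cdadae" position by position:
  Position 0: 'd' vs 'c' => DIFFER
  Position 1: 'b' vs 'd' => DIFFER
  Position 2: 'a' vs 'a' => same
  Position 3: 'e' vs 'd' => DIFFER
  Position 4: 'e' vs 'a' => DIFFER
  Position 5: 'e' vs 'e' => same
Positions that differ: 4

4


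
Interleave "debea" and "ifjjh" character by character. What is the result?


Interleaving "debea" and "ifjjh":
  Position 0: 'd' from first, 'i' from second => "di"
  Position 1: 'e' from first, 'f' from second => "ef"
  Position 2: 'b' from first, 'j' from second => "bj"
  Position 3: 'e' from first, 'j' from second => "ej"
  Position 4: 'a' from first, 'h' from second => "ah"
Result: diefbjejah

diefbjejah


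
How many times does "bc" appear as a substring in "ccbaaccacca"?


Searching for "bc" in "ccbaaccacca"
Scanning each position:
  Position 0: "cc" => no
  Position 1: "cb" => no
  Position 2: "ba" => no
  Position 3: "aa" => no
  Position 4: "ac" => no
  Position 5: "cc" => no
  Position 6: "ca" => no
  Position 7: "ac" => no
  Position 8: "cc" => no
  Position 9: "ca" => no
Total occurrences: 0

0


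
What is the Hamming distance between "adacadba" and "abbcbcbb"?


Comparing "adacadba" and "abbcbcbb" position by position:
  Position 0: 'a' vs 'a' => same
  Position 1: 'd' vs 'b' => differ
  Position 2: 'a' vs 'b' => differ
  Position 3: 'c' vs 'c' => same
  Position 4: 'a' vs 'b' => differ
  Position 5: 'd' vs 'c' => differ
  Position 6: 'b' vs 'b' => same
  Position 7: 'a' vs 'b' => differ
Total differences (Hamming distance): 5

5


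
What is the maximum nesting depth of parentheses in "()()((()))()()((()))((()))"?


Input: "()()((()))()()((()))((()))"
Tracking depth:
  Position 0 '(': depth becomes 1
  Position 1 ')': depth becomes 0
  Position 2 '(': depth becomes 1
  Position 3 ')': depth becomes 0
  Position 4 '(': depth becomes 1
  Position 5 '(': depth becomes 2
  Position 6 '(': depth becomes 3
  Position 7 ')': depth becomes 2
  Position 8 ')': depth becomes 1
  Position 9 ')': depth becomes 0
  Position 10 '(': depth becomes 1
  Position 11 ')': depth becomes 0
  Position 12 '(': depth becomes 1
  Position 13 ')': depth becomes 0
  Position 14 '(': depth becomes 1
  Position 15 '(': depth becomes 2
  Position 16 '(': depth becomes 3
  Position 17 ')': depth becomes 2
  Position 18 ')': depth becomes 1
  Position 19 ')': depth becomes 0
  Position 20 '(': depth becomes 1
  Position 21 '(': depth becomes 2
  Position 22 '(': depth becomes 3
  Position 23 ')': depth becomes 2
  Position 24 ')': depth becomes 1
  Position 25 ')': depth becomes 0
Maximum depth reached: 3

3


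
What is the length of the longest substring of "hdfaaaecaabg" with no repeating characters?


Input: "hdfaaaecaabg"
Sliding window (track last position of each char):
  Position 0 ('h'): window [0,0] length 1 -- new best
  Position 1 ('d'): window [0,1] length 2 -- new best
  Position 2 ('f'): window [0,2] length 3 -- new best
  Position 3 ('a'): window [0,3] length 4 -- new best
  Position 4 ('a'): repeat (last at 3), move window start to 4
  Position 4 ('a'): window [4,4] length 1
  Position 5 ('a'): repeat (last at 4), move window start to 5
  Position 5 ('a'): window [5,5] length 1
  Position 6 ('e'): window [5,6] length 2
  Position 7 ('c'): window [5,7] length 3
  Position 8 ('a'): repeat (last at 5), move window start to 6
  Position 8 ('a'): window [6,8] length 3
  Position 9 ('a'): repeat (last at 8), move window start to 9
  Position 9 ('a'): window [9,9] length 1
  Position 10 ('b'): window [9,10] length 2
  Position 11 ('g'): window [9,11] length 3
Longest substring with no repeats: "hdfa" with length 4

4


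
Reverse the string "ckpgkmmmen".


Input: ckpgkmmmen
Reading characters right to left:
  Position 9: 'n'
  Position 8: 'e'
  Position 7: 'm'
  Position 6: 'm'
  Position 5: 'm'
  Position 4: 'k'
  Position 3: 'g'
  Position 2: 'p'
  Position 1: 'k'
  Position 0: 'c'
Reversed: nemmmkgpkc

nemmmkgpkc


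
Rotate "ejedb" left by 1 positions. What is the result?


Input: "ejedb", rotate left by 1
First 1 characters: "e"
Remaining characters: "jedb"
Concatenate remaining + first: "jedb" + "e" = "jedbe"

jedbe


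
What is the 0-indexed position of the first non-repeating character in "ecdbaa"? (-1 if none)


Input: ecdbaa
Character frequencies:
  'a': 2
  'b': 1
  'c': 1
  'd': 1
  'e': 1
Scanning left to right for freq == 1:
  Position 0 ('e'): unique! => answer = 0

0


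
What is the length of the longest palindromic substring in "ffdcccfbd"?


Input: "ffdcccfbd"
Checking substrings for palindromes:
  [3:6] "ccc" (len 3) => palindrome
  [0:2] "ff" (len 2) => palindrome
  [3:5] "cc" (len 2) => palindrome
  [4:6] "cc" (len 2) => palindrome
Longest palindromic substring: "ccc" with length 3

3


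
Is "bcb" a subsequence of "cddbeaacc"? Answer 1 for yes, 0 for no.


Check if "bcb" is a subsequence of "cddbeaacc"
Greedy scan:
  Position 0 ('c'): no match needed
  Position 1 ('d'): no match needed
  Position 2 ('d'): no match needed
  Position 3 ('b'): matches sub[0] = 'b'
  Position 4 ('e'): no match needed
  Position 5 ('a'): no match needed
  Position 6 ('a'): no match needed
  Position 7 ('c'): matches sub[1] = 'c'
  Position 8 ('c'): no match needed
Only matched 2/3 characters => not a subsequence

0


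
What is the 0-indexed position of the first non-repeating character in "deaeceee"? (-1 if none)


Input: deaeceee
Character frequencies:
  'a': 1
  'c': 1
  'd': 1
  'e': 5
Scanning left to right for freq == 1:
  Position 0 ('d'): unique! => answer = 0

0


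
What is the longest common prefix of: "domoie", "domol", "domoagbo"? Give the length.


Words: domoie, domol, domoagbo
  Position 0: all 'd' => match
  Position 1: all 'o' => match
  Position 2: all 'm' => match
  Position 3: all 'o' => match
  Position 4: ('i', 'l', 'a') => mismatch, stop
LCP = "domo" (length 4)

4


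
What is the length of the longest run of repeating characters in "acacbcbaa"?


Input: "acacbcbaa"
Scanning for longest run:
  Position 1 ('c'): new char, reset run to 1
  Position 2 ('a'): new char, reset run to 1
  Position 3 ('c'): new char, reset run to 1
  Position 4 ('b'): new char, reset run to 1
  Position 5 ('c'): new char, reset run to 1
  Position 6 ('b'): new char, reset run to 1
  Position 7 ('a'): new char, reset run to 1
  Position 8 ('a'): continues run of 'a', length=2
Longest run: 'a' with length 2

2


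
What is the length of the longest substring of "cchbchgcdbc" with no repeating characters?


Input: "cchbchgcdbc"
Sliding window (track last position of each char):
  Position 0 ('c'): window [0,0] length 1 -- new best
  Position 1 ('c'): repeat (last at 0), move window start to 1
  Position 1 ('c'): window [1,1] length 1
  Position 2 ('h'): window [1,2] length 2 -- new best
  Position 3 ('b'): window [1,3] length 3 -- new best
  Position 4 ('c'): repeat (last at 1), move window start to 2
  Position 4 ('c'): window [2,4] length 3
  Position 5 ('h'): repeat (last at 2), move window start to 3
  Position 5 ('h'): window [3,5] length 3
  Position 6 ('g'): window [3,6] length 4 -- new best
  Position 7 ('c'): repeat (last at 4), move window start to 5
  Position 7 ('c'): window [5,7] length 3
  Position 8 ('d'): window [5,8] length 4
  Position 9 ('b'): window [5,9] length 5 -- new best
  Position 10 ('c'): repeat (last at 7), move window start to 8
  Position 10 ('c'): window [8,10] length 3
Longest substring with no repeats: "hgcdb" with length 5

5


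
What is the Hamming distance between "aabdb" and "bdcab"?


Comparing "aabdb" and "bdcab" position by position:
  Position 0: 'a' vs 'b' => differ
  Position 1: 'a' vs 'd' => differ
  Position 2: 'b' vs 'c' => differ
  Position 3: 'd' vs 'a' => differ
  Position 4: 'b' vs 'b' => same
Total differences (Hamming distance): 4

4


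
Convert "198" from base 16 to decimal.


Input: "198" in base 16
Positional expansion:
  Digit '1' (value 1) x 16^2 = 256
  Digit '9' (value 9) x 16^1 = 144
  Digit '8' (value 8) x 16^0 = 8
Sum = 408

408


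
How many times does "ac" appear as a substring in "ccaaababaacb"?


Searching for "ac" in "ccaaababaacb"
Scanning each position:
  Position 0: "cc" => no
  Position 1: "ca" => no
  Position 2: "aa" => no
  Position 3: "aa" => no
  Position 4: "ab" => no
  Position 5: "ba" => no
  Position 6: "ab" => no
  Position 7: "ba" => no
  Position 8: "aa" => no
  Position 9: "ac" => MATCH
  Position 10: "cb" => no
Total occurrences: 1

1


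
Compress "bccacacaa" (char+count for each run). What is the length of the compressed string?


Input: bccacacaa
Runs:
  'b' x 1 => "b1"
  'c' x 2 => "c2"
  'a' x 1 => "a1"
  'c' x 1 => "c1"
  'a' x 1 => "a1"
  'c' x 1 => "c1"
  'a' x 2 => "a2"
Compressed: "b1c2a1c1a1c1a2"
Compressed length: 14

14


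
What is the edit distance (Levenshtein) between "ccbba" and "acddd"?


Computing edit distance: "ccbba" -> "acddd"
DP table:
           a    c    d    d    d
      0    1    2    3    4    5
  c   1    1    1    2    3    4
  c   2    2    1    2    3    4
  b   3    3    2    2    3    4
  b   4    4    3    3    3    4
  a   5    4    4    4    4    4
Edit distance = dp[5][5] = 4

4


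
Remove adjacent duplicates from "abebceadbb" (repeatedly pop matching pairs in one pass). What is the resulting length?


Input: abebceadbb
Stack-based adjacent duplicate removal:
  Read 'a': push. Stack: a
  Read 'b': push. Stack: ab
  Read 'e': push. Stack: abe
  Read 'b': push. Stack: abeb
  Read 'c': push. Stack: abebc
  Read 'e': push. Stack: abebce
  Read 'a': push. Stack: abebcea
  Read 'd': push. Stack: abebcead
  Read 'b': push. Stack: abebceadb
  Read 'b': matches stack top 'b' => pop. Stack: abebcead
Final stack: "abebcead" (length 8)

8


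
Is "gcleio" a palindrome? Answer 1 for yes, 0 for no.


Input: gcleio
Reversed: oielcg
  Compare pos 0 ('g') with pos 5 ('o'): MISMATCH
  Compare pos 1 ('c') with pos 4 ('i'): MISMATCH
  Compare pos 2 ('l') with pos 3 ('e'): MISMATCH
Result: not a palindrome

0


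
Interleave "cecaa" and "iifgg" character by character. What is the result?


Interleaving "cecaa" and "iifgg":
  Position 0: 'c' from first, 'i' from second => "ci"
  Position 1: 'e' from first, 'i' from second => "ei"
  Position 2: 'c' from first, 'f' from second => "cf"
  Position 3: 'a' from first, 'g' from second => "ag"
  Position 4: 'a' from first, 'g' from second => "ag"
Result: cieicfagag

cieicfagag


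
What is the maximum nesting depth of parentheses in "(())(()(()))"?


Input: "(())(()(()))"
Tracking depth:
  Position 0 '(': depth becomes 1
  Position 1 '(': depth becomes 2
  Position 2 ')': depth becomes 1
  Position 3 ')': depth becomes 0
  Position 4 '(': depth becomes 1
  Position 5 '(': depth becomes 2
  Position 6 ')': depth becomes 1
  Position 7 '(': depth becomes 2
  Position 8 '(': depth becomes 3
  Position 9 ')': depth becomes 2
  Position 10 ')': depth becomes 1
  Position 11 ')': depth becomes 0
Maximum depth reached: 3

3


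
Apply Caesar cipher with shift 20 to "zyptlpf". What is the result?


Caesar cipher: shift "zyptlpf" by 20
  'z' (pos 25) + 20 = pos 19 = 't'
  'y' (pos 24) + 20 = pos 18 = 's'
  'p' (pos 15) + 20 = pos 9 = 'j'
  't' (pos 19) + 20 = pos 13 = 'n'
  'l' (pos 11) + 20 = pos 5 = 'f'
  'p' (pos 15) + 20 = pos 9 = 'j'
  'f' (pos 5) + 20 = pos 25 = 'z'
Result: tsjnfjz

tsjnfjz


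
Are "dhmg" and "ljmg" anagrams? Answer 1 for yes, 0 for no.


Strings: "dhmg", "ljmg"
Sorted first:  dghm
Sorted second: gjlm
Differ at position 0: 'd' vs 'g' => not anagrams

0


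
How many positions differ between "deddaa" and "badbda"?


Comparing "deddaa" and "badbda" position by position:
  Position 0: 'd' vs 'b' => DIFFER
  Position 1: 'e' vs 'a' => DIFFER
  Position 2: 'd' vs 'd' => same
  Position 3: 'd' vs 'b' => DIFFER
  Position 4: 'a' vs 'd' => DIFFER
  Position 5: 'a' vs 'a' => same
Positions that differ: 4

4


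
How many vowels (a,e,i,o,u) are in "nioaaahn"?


Input: nioaaahn
Checking each character:
  'n' at position 0: consonant
  'i' at position 1: vowel (running total: 1)
  'o' at position 2: vowel (running total: 2)
  'a' at position 3: vowel (running total: 3)
  'a' at position 4: vowel (running total: 4)
  'a' at position 5: vowel (running total: 5)
  'h' at position 6: consonant
  'n' at position 7: consonant
Total vowels: 5

5


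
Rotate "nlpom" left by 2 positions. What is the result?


Input: "nlpom", rotate left by 2
First 2 characters: "nl"
Remaining characters: "pom"
Concatenate remaining + first: "pom" + "nl" = "pomnl"

pomnl


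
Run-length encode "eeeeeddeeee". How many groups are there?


Input: eeeeeddeeee
Scanning for consecutive runs:
  Group 1: 'e' x 5 (positions 0-4)
  Group 2: 'd' x 2 (positions 5-6)
  Group 3: 'e' x 4 (positions 7-10)
Total groups: 3

3


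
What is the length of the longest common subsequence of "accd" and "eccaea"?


LCS of "accd" and "eccaea"
DP table:
           e    c    c    a    e    a
      0    0    0    0    0    0    0
  a   0    0    0    0    1    1    1
  c   0    0    1    1    1    1    1
  c   0    0    1    2    2    2    2
  d   0    0    1    2    2    2    2
LCS length = dp[4][6] = 2

2


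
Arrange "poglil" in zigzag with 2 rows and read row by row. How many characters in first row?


Zigzag "poglil" into 2 rows:
Placing characters:
  'p' => row 0
  'o' => row 1
  'g' => row 0
  'l' => row 1
  'i' => row 0
  'l' => row 1
Rows:
  Row 0: "pgi"
  Row 1: "oll"
First row length: 3

3


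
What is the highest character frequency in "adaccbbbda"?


Input: adaccbbbda
Character counts:
  'a': 3
  'b': 3
  'c': 2
  'd': 2
Maximum frequency: 3

3


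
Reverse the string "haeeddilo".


Input: haeeddilo
Reading characters right to left:
  Position 8: 'o'
  Position 7: 'l'
  Position 6: 'i'
  Position 5: 'd'
  Position 4: 'd'
  Position 3: 'e'
  Position 2: 'e'
  Position 1: 'a'
  Position 0: 'h'
Reversed: oliddeeah

oliddeeah


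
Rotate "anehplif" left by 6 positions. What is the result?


Input: "anehplif", rotate left by 6
First 6 characters: "anehpl"
Remaining characters: "if"
Concatenate remaining + first: "if" + "anehpl" = "ifanehpl"

ifanehpl


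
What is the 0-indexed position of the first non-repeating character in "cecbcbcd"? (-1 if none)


Input: cecbcbcd
Character frequencies:
  'b': 2
  'c': 4
  'd': 1
  'e': 1
Scanning left to right for freq == 1:
  Position 0 ('c'): freq=4, skip
  Position 1 ('e'): unique! => answer = 1

1


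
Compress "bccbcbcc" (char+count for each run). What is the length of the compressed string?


Input: bccbcbcc
Runs:
  'b' x 1 => "b1"
  'c' x 2 => "c2"
  'b' x 1 => "b1"
  'c' x 1 => "c1"
  'b' x 1 => "b1"
  'c' x 2 => "c2"
Compressed: "b1c2b1c1b1c2"
Compressed length: 12

12


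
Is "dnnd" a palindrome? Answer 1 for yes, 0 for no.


Input: dnnd
Reversed: dnnd
  Compare pos 0 ('d') with pos 3 ('d'): match
  Compare pos 1 ('n') with pos 2 ('n'): match
Result: palindrome

1


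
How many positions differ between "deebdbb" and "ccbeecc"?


Comparing "deebdbb" and "ccbeecc" position by position:
  Position 0: 'd' vs 'c' => DIFFER
  Position 1: 'e' vs 'c' => DIFFER
  Position 2: 'e' vs 'b' => DIFFER
  Position 3: 'b' vs 'e' => DIFFER
  Position 4: 'd' vs 'e' => DIFFER
  Position 5: 'b' vs 'c' => DIFFER
  Position 6: 'b' vs 'c' => DIFFER
Positions that differ: 7

7


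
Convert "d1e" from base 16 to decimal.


Input: "d1e" in base 16
Positional expansion:
  Digit 'd' (value 13) x 16^2 = 3328
  Digit '1' (value 1) x 16^1 = 16
  Digit 'e' (value 14) x 16^0 = 14
Sum = 3358

3358


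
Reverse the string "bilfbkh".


Input: bilfbkh
Reading characters right to left:
  Position 6: 'h'
  Position 5: 'k'
  Position 4: 'b'
  Position 3: 'f'
  Position 2: 'l'
  Position 1: 'i'
  Position 0: 'b'
Reversed: hkbflib

hkbflib


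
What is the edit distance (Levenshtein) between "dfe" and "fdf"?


Computing edit distance: "dfe" -> "fdf"
DP table:
           f    d    f
      0    1    2    3
  d   1    1    1    2
  f   2    1    2    1
  e   3    2    2    2
Edit distance = dp[3][3] = 2

2


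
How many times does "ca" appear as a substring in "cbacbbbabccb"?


Searching for "ca" in "cbacbbbabccb"
Scanning each position:
  Position 0: "cb" => no
  Position 1: "ba" => no
  Position 2: "ac" => no
  Position 3: "cb" => no
  Position 4: "bb" => no
  Position 5: "bb" => no
  Position 6: "ba" => no
  Position 7: "ab" => no
  Position 8: "bc" => no
  Position 9: "cc" => no
  Position 10: "cb" => no
Total occurrences: 0

0


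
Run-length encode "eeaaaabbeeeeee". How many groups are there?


Input: eeaaaabbeeeeee
Scanning for consecutive runs:
  Group 1: 'e' x 2 (positions 0-1)
  Group 2: 'a' x 4 (positions 2-5)
  Group 3: 'b' x 2 (positions 6-7)
  Group 4: 'e' x 6 (positions 8-13)
Total groups: 4

4


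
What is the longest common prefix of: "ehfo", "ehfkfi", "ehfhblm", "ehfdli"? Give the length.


Words: ehfo, ehfkfi, ehfhblm, ehfdli
  Position 0: all 'e' => match
  Position 1: all 'h' => match
  Position 2: all 'f' => match
  Position 3: ('o', 'k', 'h', 'd') => mismatch, stop
LCP = "ehf" (length 3)

3


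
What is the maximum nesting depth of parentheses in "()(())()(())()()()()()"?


Input: "()(())()(())()()()()()"
Tracking depth:
  Position 0 '(': depth becomes 1
  Position 1 ')': depth becomes 0
  Position 2 '(': depth becomes 1
  Position 3 '(': depth becomes 2
  Position 4 ')': depth becomes 1
  Position 5 ')': depth becomes 0
  Position 6 '(': depth becomes 1
  Position 7 ')': depth becomes 0
  Position 8 '(': depth becomes 1
  Position 9 '(': depth becomes 2
  Position 10 ')': depth becomes 1
  Position 11 ')': depth becomes 0
  Position 12 '(': depth becomes 1
  Position 13 ')': depth becomes 0
  Position 14 '(': depth becomes 1
  Position 15 ')': depth becomes 0
  Position 16 '(': depth becomes 1
  Position 17 ')': depth becomes 0
  Position 18 '(': depth becomes 1
  Position 19 ')': depth becomes 0
  Position 20 '(': depth becomes 1
  Position 21 ')': depth becomes 0
Maximum depth reached: 2

2


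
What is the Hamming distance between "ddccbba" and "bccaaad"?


Comparing "ddccbba" and "bccaaad" position by position:
  Position 0: 'd' vs 'b' => differ
  Position 1: 'd' vs 'c' => differ
  Position 2: 'c' vs 'c' => same
  Position 3: 'c' vs 'a' => differ
  Position 4: 'b' vs 'a' => differ
  Position 5: 'b' vs 'a' => differ
  Position 6: 'a' vs 'd' => differ
Total differences (Hamming distance): 6

6


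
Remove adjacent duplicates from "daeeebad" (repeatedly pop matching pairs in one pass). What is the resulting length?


Input: daeeebad
Stack-based adjacent duplicate removal:
  Read 'd': push. Stack: d
  Read 'a': push. Stack: da
  Read 'e': push. Stack: dae
  Read 'e': matches stack top 'e' => pop. Stack: da
  Read 'e': push. Stack: dae
  Read 'b': push. Stack: daeb
  Read 'a': push. Stack: daeba
  Read 'd': push. Stack: daebad
Final stack: "daebad" (length 6)

6


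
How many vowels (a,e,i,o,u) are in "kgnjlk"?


Input: kgnjlk
Checking each character:
  'k' at position 0: consonant
  'g' at position 1: consonant
  'n' at position 2: consonant
  'j' at position 3: consonant
  'l' at position 4: consonant
  'k' at position 5: consonant
Total vowels: 0

0


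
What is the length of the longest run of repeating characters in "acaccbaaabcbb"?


Input: "acaccbaaabcbb"
Scanning for longest run:
  Position 1 ('c'): new char, reset run to 1
  Position 2 ('a'): new char, reset run to 1
  Position 3 ('c'): new char, reset run to 1
  Position 4 ('c'): continues run of 'c', length=2
  Position 5 ('b'): new char, reset run to 1
  Position 6 ('a'): new char, reset run to 1
  Position 7 ('a'): continues run of 'a', length=2
  Position 8 ('a'): continues run of 'a', length=3
  Position 9 ('b'): new char, reset run to 1
  Position 10 ('c'): new char, reset run to 1
  Position 11 ('b'): new char, reset run to 1
  Position 12 ('b'): continues run of 'b', length=2
Longest run: 'a' with length 3

3


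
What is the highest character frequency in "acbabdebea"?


Input: acbabdebea
Character counts:
  'a': 3
  'b': 3
  'c': 1
  'd': 1
  'e': 2
Maximum frequency: 3

3


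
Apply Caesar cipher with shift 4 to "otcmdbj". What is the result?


Caesar cipher: shift "otcmdbj" by 4
  'o' (pos 14) + 4 = pos 18 = 's'
  't' (pos 19) + 4 = pos 23 = 'x'
  'c' (pos 2) + 4 = pos 6 = 'g'
  'm' (pos 12) + 4 = pos 16 = 'q'
  'd' (pos 3) + 4 = pos 7 = 'h'
  'b' (pos 1) + 4 = pos 5 = 'f'
  'j' (pos 9) + 4 = pos 13 = 'n'
Result: sxgqhfn

sxgqhfn


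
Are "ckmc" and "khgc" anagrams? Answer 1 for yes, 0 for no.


Strings: "ckmc", "khgc"
Sorted first:  cckm
Sorted second: cghk
Differ at position 1: 'c' vs 'g' => not anagrams

0


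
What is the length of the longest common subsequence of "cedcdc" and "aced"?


LCS of "cedcdc" and "aced"
DP table:
           a    c    e    d
      0    0    0    0    0
  c   0    0    1    1    1
  e   0    0    1    2    2
  d   0    0    1    2    3
  c   0    0    1    2    3
  d   0    0    1    2    3
  c   0    0    1    2    3
LCS length = dp[6][4] = 3

3


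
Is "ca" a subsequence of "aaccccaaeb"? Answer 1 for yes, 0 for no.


Check if "ca" is a subsequence of "aaccccaaeb"
Greedy scan:
  Position 0 ('a'): no match needed
  Position 1 ('a'): no match needed
  Position 2 ('c'): matches sub[0] = 'c'
  Position 3 ('c'): no match needed
  Position 4 ('c'): no match needed
  Position 5 ('c'): no match needed
  Position 6 ('a'): matches sub[1] = 'a'
  Position 7 ('a'): no match needed
  Position 8 ('e'): no match needed
  Position 9 ('b'): no match needed
All 2 characters matched => is a subsequence

1


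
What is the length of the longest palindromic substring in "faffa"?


Input: "faffa"
Checking substrings for palindromes:
  [1:5] "affa" (len 4) => palindrome
  [0:3] "faf" (len 3) => palindrome
  [2:4] "ff" (len 2) => palindrome
Longest palindromic substring: "affa" with length 4

4


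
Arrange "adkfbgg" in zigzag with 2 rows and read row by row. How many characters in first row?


Zigzag "adkfbgg" into 2 rows:
Placing characters:
  'a' => row 0
  'd' => row 1
  'k' => row 0
  'f' => row 1
  'b' => row 0
  'g' => row 1
  'g' => row 0
Rows:
  Row 0: "akbg"
  Row 1: "dfg"
First row length: 4

4


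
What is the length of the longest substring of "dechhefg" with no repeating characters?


Input: "dechhefg"
Sliding window (track last position of each char):
  Position 0 ('d'): window [0,0] length 1 -- new best
  Position 1 ('e'): window [0,1] length 2 -- new best
  Position 2 ('c'): window [0,2] length 3 -- new best
  Position 3 ('h'): window [0,3] length 4 -- new best
  Position 4 ('h'): repeat (last at 3), move window start to 4
  Position 4 ('h'): window [4,4] length 1
  Position 5 ('e'): window [4,5] length 2
  Position 6 ('f'): window [4,6] length 3
  Position 7 ('g'): window [4,7] length 4
Longest substring with no repeats: "dech" with length 4

4
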